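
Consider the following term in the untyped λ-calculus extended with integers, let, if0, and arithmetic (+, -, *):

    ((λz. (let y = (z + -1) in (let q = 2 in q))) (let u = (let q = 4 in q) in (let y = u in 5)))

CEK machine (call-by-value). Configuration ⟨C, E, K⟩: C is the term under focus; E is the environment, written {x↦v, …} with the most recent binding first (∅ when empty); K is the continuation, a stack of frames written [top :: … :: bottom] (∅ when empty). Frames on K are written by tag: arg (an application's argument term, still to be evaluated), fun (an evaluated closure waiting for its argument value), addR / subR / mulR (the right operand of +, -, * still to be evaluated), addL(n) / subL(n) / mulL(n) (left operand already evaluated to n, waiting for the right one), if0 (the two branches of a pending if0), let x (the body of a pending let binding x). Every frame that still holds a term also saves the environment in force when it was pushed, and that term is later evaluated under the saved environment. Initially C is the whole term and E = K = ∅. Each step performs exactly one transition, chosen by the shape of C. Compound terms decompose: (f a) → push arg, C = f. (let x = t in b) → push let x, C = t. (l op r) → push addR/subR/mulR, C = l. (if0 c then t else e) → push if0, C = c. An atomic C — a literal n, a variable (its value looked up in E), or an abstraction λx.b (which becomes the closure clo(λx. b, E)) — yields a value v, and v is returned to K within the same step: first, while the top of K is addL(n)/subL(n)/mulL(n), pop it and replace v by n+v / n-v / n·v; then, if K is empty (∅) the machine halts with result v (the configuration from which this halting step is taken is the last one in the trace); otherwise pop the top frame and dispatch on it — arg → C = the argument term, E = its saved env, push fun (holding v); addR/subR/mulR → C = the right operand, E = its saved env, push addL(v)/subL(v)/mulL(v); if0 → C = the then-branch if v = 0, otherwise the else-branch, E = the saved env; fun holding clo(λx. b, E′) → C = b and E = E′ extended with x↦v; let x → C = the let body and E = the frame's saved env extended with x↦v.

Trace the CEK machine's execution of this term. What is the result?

0. [C=((λz. (let y = (z + -1) in (let q = 2 in q))) (let u = (let q = 4 in q) in (let y = u in 5))) | E=∅ | K=∅]
1. [C=(λz. (let y = (z + -1) in (let q = 2 in q))) | E=∅ | K=[arg]]
2. [C=(let u = (let q = 4 in q) in (let y = u in 5)) | E=∅ | K=[fun]]
3. [C=(let q = 4 in q) | E=∅ | K=[let u :: fun]]
4. [C=4 | E=∅ | K=[let q :: let u :: fun]]
5. [C=q | E={q↦4} | K=[let u :: fun]]
6. [C=(let y = u in 5) | E={u↦4} | K=[fun]]
7. [C=u | E={u↦4} | K=[let y :: fun]]
8. [C=5 | E={y↦4, u↦4} | K=[fun]]
9. [C=(let y = (z + -1) in (let q = 2 in q)) | E={z↦5} | K=∅]
10. [C=(z + -1) | E={z↦5} | K=[let y]]
11. [C=z | E={z↦5} | K=[addR :: let y]]
12. [C=-1 | E={z↦5} | K=[addL(5) :: let y]]
13. [C=(let q = 2 in q) | E={y↦4, z↦5} | K=∅]
14. [C=2 | E={y↦4, z↦5} | K=[let q]]
15. [C=q | E={q↦2, y↦4, z↦5} | K=∅]
→ final value 2

Answer: 2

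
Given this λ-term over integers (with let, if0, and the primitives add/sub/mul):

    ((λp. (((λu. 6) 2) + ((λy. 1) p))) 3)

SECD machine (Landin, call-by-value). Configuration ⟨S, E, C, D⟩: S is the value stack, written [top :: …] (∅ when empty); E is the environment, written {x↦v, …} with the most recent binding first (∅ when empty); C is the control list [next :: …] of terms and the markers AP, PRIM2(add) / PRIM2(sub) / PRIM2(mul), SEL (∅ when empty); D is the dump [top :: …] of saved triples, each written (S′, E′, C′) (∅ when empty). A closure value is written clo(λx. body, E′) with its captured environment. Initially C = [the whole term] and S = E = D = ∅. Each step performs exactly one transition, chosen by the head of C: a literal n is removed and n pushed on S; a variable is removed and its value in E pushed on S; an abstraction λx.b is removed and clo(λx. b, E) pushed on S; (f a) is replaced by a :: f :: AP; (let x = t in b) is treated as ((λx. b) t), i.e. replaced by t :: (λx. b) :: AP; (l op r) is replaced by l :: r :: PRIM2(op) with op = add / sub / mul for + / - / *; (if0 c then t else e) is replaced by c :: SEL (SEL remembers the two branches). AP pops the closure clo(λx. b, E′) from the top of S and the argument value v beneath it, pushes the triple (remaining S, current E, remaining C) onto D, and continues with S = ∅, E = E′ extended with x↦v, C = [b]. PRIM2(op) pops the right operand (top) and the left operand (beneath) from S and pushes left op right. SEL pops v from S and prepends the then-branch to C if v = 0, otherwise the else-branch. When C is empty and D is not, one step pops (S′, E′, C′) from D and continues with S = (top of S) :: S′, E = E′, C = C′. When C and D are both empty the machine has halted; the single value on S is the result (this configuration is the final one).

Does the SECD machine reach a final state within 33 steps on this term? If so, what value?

[0] ⟨S=∅; E=∅; C=[((λp. (((λu. 6) 2) + ((λy. 1) p))) 3)]; D=∅⟩
[1] ⟨S=∅; E=∅; C=[3 :: (λp. (((λu. 6) 2) + ((λy. 1) p))) :: AP]; D=∅⟩
[2] ⟨S=[3]; E=∅; C=[(λp. (((λu. 6) 2) + ((λy. 1) p))) :: AP]; D=∅⟩
[3] ⟨S=[clo(λp. (((λu. 6) 2) + ((λy. 1) p)), ∅) :: 3]; E=∅; C=[AP]; D=∅⟩
[4] ⟨S=∅; E={p↦3}; C=[(((λu. 6) 2) + ((λy. 1) p))]; D=[(∅, ∅, ∅)]⟩
[5] ⟨S=∅; E={p↦3}; C=[((λu. 6) 2) :: ((λy. 1) p) :: PRIM2(add)]; D=[(∅, ∅, ∅)]⟩
[6] ⟨S=∅; E={p↦3}; C=[2 :: (λu. 6) :: AP :: ((λy. 1) p) :: PRIM2(add)]; D=[(∅, ∅, ∅)]⟩
[7] ⟨S=[2]; E={p↦3}; C=[(λu. 6) :: AP :: ((λy. 1) p) :: PRIM2(add)]; D=[(∅, ∅, ∅)]⟩
[8] ⟨S=[clo(λu. 6, {p↦3}) :: 2]; E={p↦3}; C=[AP :: ((λy. 1) p) :: PRIM2(add)]; D=[(∅, ∅, ∅)]⟩
[9] ⟨S=∅; E={u↦2, p↦3}; C=[6]; D=[(∅, {p↦3}, [((λy. 1) p) :: PRIM2(add)]) :: (∅, ∅, ∅)]⟩
[10] ⟨S=[6]; E={u↦2, p↦3}; C=∅; D=[(∅, {p↦3}, [((λy. 1) p) :: PRIM2(add)]) :: (∅, ∅, ∅)]⟩
[11] ⟨S=[6]; E={p↦3}; C=[((λy. 1) p) :: PRIM2(add)]; D=[(∅, ∅, ∅)]⟩
[12] ⟨S=[6]; E={p↦3}; C=[p :: (λy. 1) :: AP :: PRIM2(add)]; D=[(∅, ∅, ∅)]⟩
[13] ⟨S=[3 :: 6]; E={p↦3}; C=[(λy. 1) :: AP :: PRIM2(add)]; D=[(∅, ∅, ∅)]⟩
[14] ⟨S=[clo(λy. 1, {p↦3}) :: 3 :: 6]; E={p↦3}; C=[AP :: PRIM2(add)]; D=[(∅, ∅, ∅)]⟩
[15] ⟨S=∅; E={y↦3, p↦3}; C=[1]; D=[([6], {p↦3}, [PRIM2(add)]) :: (∅, ∅, ∅)]⟩
[16] ⟨S=[1]; E={y↦3, p↦3}; C=∅; D=[([6], {p↦3}, [PRIM2(add)]) :: (∅, ∅, ∅)]⟩
[17] ⟨S=[1 :: 6]; E={p↦3}; C=[PRIM2(add)]; D=[(∅, ∅, ∅)]⟩
[18] ⟨S=[7]; E={p↦3}; C=∅; D=[(∅, ∅, ∅)]⟩
[19] ⟨S=[7]; E=∅; C=∅; D=∅⟩
→ final value 7

Answer: 7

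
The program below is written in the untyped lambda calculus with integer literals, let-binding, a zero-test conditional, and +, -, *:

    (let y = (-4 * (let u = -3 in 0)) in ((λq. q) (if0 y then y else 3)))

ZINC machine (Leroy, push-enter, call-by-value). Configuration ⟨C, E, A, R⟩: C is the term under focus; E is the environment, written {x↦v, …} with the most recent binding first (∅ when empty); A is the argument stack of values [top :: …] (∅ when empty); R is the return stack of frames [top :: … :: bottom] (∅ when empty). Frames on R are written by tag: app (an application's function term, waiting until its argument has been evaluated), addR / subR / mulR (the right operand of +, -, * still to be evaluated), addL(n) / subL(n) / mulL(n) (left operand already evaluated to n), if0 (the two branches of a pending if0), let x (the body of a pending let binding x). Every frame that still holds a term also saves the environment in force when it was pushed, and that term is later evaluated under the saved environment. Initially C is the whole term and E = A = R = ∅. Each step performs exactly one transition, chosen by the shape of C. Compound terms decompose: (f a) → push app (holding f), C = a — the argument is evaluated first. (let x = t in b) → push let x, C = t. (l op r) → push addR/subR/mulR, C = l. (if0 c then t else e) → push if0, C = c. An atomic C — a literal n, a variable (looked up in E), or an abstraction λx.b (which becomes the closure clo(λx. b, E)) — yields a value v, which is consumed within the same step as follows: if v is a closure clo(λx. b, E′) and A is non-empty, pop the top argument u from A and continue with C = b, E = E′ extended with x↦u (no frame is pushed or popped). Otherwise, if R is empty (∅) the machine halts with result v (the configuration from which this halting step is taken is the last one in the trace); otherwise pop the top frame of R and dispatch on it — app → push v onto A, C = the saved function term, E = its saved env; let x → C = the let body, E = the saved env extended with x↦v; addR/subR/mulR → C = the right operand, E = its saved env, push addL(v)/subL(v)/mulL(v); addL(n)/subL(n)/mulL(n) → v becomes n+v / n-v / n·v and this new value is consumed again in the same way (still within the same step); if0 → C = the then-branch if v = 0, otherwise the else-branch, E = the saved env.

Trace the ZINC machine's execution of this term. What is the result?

Answer: 0

Machine steps:
[0] [C=(let y = (-4 * (let u = -3 in 0)) in ((λq. q) (if0 y then y else 3))) | E=∅ | A=∅ | R=∅]
[1] [C=(-4 * (let u = -3 in 0)) | E=∅ | A=∅ | R=[let y]]
[2] [C=-4 | E=∅ | A=∅ | R=[mulR :: let y]]
[3] [C=(let u = -3 in 0) | E=∅ | A=∅ | R=[mulL(-4) :: let y]]
[4] [C=-3 | E=∅ | A=∅ | R=[let u :: mulL(-4) :: let y]]
[5] [C=0 | E={u↦-3} | A=∅ | R=[mulL(-4) :: let y]]
[6] [C=((λq. q) (if0 y then y else 3)) | E={y↦0} | A=∅ | R=∅]
[7] [C=(if0 y then y else 3) | E={y↦0} | A=∅ | R=[app]]
[8] [C=y | E={y↦0} | A=∅ | R=[if0 :: app]]
[9] [C=y | E={y↦0} | A=∅ | R=[app]]
[10] [C=(λq. q) | E={y↦0} | A=[0] | R=∅]
[11] [C=q | E={q↦0, y↦0} | A=∅ | R=∅]
→ final value 0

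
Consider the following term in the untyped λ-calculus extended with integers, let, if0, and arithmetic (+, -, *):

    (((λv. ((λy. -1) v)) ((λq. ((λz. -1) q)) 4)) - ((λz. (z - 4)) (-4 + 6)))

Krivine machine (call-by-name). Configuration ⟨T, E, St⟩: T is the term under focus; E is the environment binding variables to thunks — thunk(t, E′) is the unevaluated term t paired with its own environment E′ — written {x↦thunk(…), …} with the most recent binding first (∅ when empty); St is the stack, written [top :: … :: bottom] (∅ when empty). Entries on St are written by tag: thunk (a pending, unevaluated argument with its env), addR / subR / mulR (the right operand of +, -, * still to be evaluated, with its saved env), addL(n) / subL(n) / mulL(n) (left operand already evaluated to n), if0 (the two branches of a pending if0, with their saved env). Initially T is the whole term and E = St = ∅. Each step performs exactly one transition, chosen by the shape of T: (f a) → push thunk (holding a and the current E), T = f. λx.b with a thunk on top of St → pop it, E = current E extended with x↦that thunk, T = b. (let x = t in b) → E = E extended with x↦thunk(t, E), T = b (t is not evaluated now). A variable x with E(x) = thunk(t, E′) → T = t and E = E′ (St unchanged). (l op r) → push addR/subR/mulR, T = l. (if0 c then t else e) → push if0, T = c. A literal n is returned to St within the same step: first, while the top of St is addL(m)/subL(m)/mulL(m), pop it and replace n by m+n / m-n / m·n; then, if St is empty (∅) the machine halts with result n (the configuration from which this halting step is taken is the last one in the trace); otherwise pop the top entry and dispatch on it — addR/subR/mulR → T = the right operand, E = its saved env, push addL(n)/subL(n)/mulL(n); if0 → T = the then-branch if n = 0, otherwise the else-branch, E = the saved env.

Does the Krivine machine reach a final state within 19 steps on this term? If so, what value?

step 0: <T=(((λv. ((λy. -1) v)) ((λq. ((λz. -1) q)) 4)) - ((λz. (z - 4)) (-4 + 6))), E=∅, St=∅>
step 1: <T=((λv. ((λy. -1) v)) ((λq. ((λz. -1) q)) 4)), E=∅, St=[subR]>
step 2: <T=(λv. ((λy. -1) v)), E=∅, St=[thunk :: subR]>
step 3: <T=((λy. -1) v), E={v↦thunk(((λq. ((λz. -1) q)) 4), ∅)}, St=[subR]>
step 4: <T=(λy. -1), E={v↦thunk(((λq. ((λz. -1) q)) 4), ∅)}, St=[thunk :: subR]>
step 5: <T=-1, E={y↦thunk(v, {v↦thunk(((λq. ((λz. -1) q)) 4), ∅)}), v↦thunk(((λq. ((λz. -1) q)) 4), ∅)}, St=[subR]>
step 6: <T=((λz. (z - 4)) (-4 + 6)), E=∅, St=[subL(-1)]>
step 7: <T=(λz. (z - 4)), E=∅, St=[thunk :: subL(-1)]>
step 8: <T=(z - 4), E={z↦thunk((-4 + 6), ∅)}, St=[subL(-1)]>
step 9: <T=z, E={z↦thunk((-4 + 6), ∅)}, St=[subR :: subL(-1)]>
step 10: <T=(-4 + 6), E=∅, St=[subR :: subL(-1)]>
step 11: <T=-4, E=∅, St=[addR :: subR :: subL(-1)]>
step 12: <T=6, E=∅, St=[addL(-4) :: subR :: subL(-1)]>
step 13: <T=4, E={z↦thunk((-4 + 6), ∅)}, St=[subL(2) :: subL(-1)]>
→ final value 1

Answer: 1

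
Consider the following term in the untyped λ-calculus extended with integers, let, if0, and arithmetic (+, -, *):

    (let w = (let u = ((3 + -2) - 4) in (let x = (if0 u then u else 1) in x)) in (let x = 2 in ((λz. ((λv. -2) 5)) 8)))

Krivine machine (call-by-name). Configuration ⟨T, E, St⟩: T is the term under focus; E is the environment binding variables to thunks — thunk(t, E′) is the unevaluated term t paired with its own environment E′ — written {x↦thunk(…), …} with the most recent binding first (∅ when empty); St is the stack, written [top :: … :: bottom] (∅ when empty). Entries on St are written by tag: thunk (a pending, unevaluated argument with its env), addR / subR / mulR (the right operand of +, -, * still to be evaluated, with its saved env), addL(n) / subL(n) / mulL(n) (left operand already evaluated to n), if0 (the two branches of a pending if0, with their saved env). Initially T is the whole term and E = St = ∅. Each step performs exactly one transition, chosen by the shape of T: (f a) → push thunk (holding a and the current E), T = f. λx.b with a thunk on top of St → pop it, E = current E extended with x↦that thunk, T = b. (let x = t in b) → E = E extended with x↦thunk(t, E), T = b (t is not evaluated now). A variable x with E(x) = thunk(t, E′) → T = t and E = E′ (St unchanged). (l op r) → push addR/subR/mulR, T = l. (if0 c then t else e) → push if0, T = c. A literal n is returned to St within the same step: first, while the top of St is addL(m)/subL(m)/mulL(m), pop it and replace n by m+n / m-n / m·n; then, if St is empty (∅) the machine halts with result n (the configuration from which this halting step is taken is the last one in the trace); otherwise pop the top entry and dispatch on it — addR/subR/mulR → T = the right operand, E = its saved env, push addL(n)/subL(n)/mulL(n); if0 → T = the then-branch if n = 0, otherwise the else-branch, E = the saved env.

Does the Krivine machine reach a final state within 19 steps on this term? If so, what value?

Answer: -2

Machine steps:
step 0: <T=(let w = (let u = ((3 + -2) - 4) in (let x = (if0 u then u else 1) in x)) in (let x = 2 in ((λz. ((λv. -2) 5)) 8))), E=∅, St=∅>
step 1: <T=(let x = 2 in ((λz. ((λv. -2) 5)) 8)), E={w↦thunk((let u = ((3 + -2) - 4) in (let x = (if0 u then u else 1) in x)), ∅)}, St=∅>
step 2: <T=((λz. ((λv. -2) 5)) 8), E={x↦thunk(2, {w↦thunk((let u = ((3 + -2) - 4) in (let x = (if0 u then u else 1) in x)), ∅)}), w↦thunk((let u = ((3 + -2) - 4) in (let x = (if0 u then u else 1) in x)), ∅)}, St=∅>
step 3: <T=(λz. ((λv. -2) 5)), E={x↦thunk(2, {w↦thunk((let u = ((3 + -2) - 4) in (let x = (if0 u then u else 1) in x)), ∅)}), w↦thunk((let u = ((3 + -2) - 4) in (let x = (if0 u then u else 1) in x)), ∅)}, St=[thunk]>
step 4: <T=((λv. -2) 5), E={z↦thunk(8, {x↦thunk(2, {w↦thunk((let u = ((3 + -2) - 4) in (let x = (if0 u then u else 1) in x)), ∅)}), w↦thunk((let u = ((3 + -2) - 4) in (let x = (if0 u then u else 1) in x)), ∅)}), x↦thunk(2, {w↦thunk((let u = ((3 + -2) - 4) in (let x = (if0 u then u else 1) in x)), ∅)}), w↦thunk((let u = ((3 + -2) - 4) in (let x = (if0 u then u else 1) in x)), ∅)}, St=∅>
step 5: <T=(λv. -2), E={z↦thunk(8, {x↦thunk(2, {w↦thunk((let u = ((3 + -2) - 4) in (let x = (if0 u then u else 1) in x)), ∅)}), w↦thunk((let u = ((3 + -2) - 4) in (let x = (if0 u then u else 1) in x)), ∅)}), x↦thunk(2, {w↦thunk((let u = ((3 + -2) - 4) in (let x = (if0 u then u else 1) in x)), ∅)}), w↦thunk((let u = ((3 + -2) - 4) in (let x = (if0 u then u else 1) in x)), ∅)}, St=[thunk]>
step 6: <T=-2, E={v↦thunk(5, {z↦thunk(8, {x↦thunk(2, {w↦thunk((let u = ((3 + -2) - 4) in (let x = (if0 u then u else 1) in x)), ∅)}), w↦thunk((let u = ((3 + -2) - 4) in (let x = (if0 u then u else 1) in x)), ∅)}), x↦thunk(2, {w↦thunk((let u = ((3 + -2) - 4) in (let x = (if0 u then u else 1) in x)), ∅)}), w↦thunk((let u = ((3 + -2) - 4) in (let x = (if0 u then u else 1) in x)), ∅)}), z↦thunk(8, {x↦thunk(2, {w↦thunk((let u = ((3 + -2) - 4) in (let x = (if0 u then u else 1) in x)), ∅)}), w↦thunk((let u = ((3 + -2) - 4) in (let x = (if0 u then u else 1) in x)), ∅)}), x↦thunk(2, {w↦thunk((let u = ((3 + -2) - 4) in (let x = (if0 u then u else 1) in x)), ∅)}), w↦thunk((let u = ((3 + -2) - 4) in (let x = (if0 u then u else 1) in x)), ∅)}, St=∅>
→ final value -2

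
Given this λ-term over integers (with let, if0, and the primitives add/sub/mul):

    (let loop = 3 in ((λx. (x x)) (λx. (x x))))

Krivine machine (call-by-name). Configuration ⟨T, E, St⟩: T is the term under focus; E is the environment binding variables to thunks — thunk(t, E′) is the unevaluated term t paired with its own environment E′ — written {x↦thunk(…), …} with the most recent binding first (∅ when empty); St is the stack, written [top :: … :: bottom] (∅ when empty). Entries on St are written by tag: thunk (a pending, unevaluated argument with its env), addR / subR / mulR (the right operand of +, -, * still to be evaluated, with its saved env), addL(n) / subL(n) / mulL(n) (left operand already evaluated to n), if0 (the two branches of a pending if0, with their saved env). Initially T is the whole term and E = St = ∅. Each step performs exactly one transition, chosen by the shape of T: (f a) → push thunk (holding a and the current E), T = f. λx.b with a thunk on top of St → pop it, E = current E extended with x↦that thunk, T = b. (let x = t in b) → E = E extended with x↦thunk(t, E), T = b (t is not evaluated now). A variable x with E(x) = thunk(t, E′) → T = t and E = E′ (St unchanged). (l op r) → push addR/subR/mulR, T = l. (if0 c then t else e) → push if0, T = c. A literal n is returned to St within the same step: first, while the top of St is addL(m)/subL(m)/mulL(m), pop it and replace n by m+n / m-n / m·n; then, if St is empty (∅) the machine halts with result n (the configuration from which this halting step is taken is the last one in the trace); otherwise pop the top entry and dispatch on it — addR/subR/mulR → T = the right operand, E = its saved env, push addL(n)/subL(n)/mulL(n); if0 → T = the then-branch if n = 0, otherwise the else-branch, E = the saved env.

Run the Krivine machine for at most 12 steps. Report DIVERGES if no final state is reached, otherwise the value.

Answer: DIVERGES (no final state within 12 steps)

Execution trace:
t=0: [T=(let loop = 3 in ((λx. (x x)) (λx. (x x)))) | E=∅ | St=∅]
t=1: [T=((λx. (x x)) (λx. (x x))) | E={loop↦thunk(3, ∅)} | St=∅]
t=2: [T=(λx. (x x)) | E={loop↦thunk(3, ∅)} | St=[thunk]]
t=3: [T=(x x) | E={x↦thunk((λx. (x x)), {loop↦thunk(3, ∅)}), loop↦thunk(3, ∅)} | St=∅]
t=4: [T=x | E={x↦thunk((λx. (x x)), {loop↦thunk(3, ∅)}), loop↦thunk(3, ∅)} | St=[thunk]]
t=5: [T=(λx. (x x)) | E={loop↦thunk(3, ∅)} | St=[thunk]]
t=6: [T=(x x) | E={x↦thunk(x, {x↦thunk((λx. (x x)), {loop↦thunk(3, ∅)}), loop↦thunk(3, ∅)}), loop↦thunk(3, ∅)} | St=∅]
t=7: [T=x | E={x↦thunk(x, {x↦thunk((λx. (x x)), {loop↦thunk(3, ∅)}), loop↦thunk(3, ∅)}), loop↦thunk(3, ∅)} | St=[thunk]]
t=8: [T=x | E={x↦thunk((λx. (x x)), {loop↦thunk(3, ∅)}), loop↦thunk(3, ∅)} | St=[thunk]]
t=9: [T=(λx. (x x)) | E={loop↦thunk(3, ∅)} | St=[thunk]]
t=10: [T=(x x) | E={x↦thunk(x, {x↦thunk(x, {x↦thunk((λx. (x x)), {loop↦thunk(3, ∅)}), loop↦thunk(3, ∅)}), loop↦thunk(3, ∅)}), loop↦thunk(3, ∅)} | St=∅]
t=11: [T=x | E={x↦thunk(x, {x↦thunk(x, {x↦thunk((λx. (x x)), {loop↦thunk(3, ∅)}), loop↦thunk(3, ∅)}), loop↦thunk(3, ∅)}), loop↦thunk(3, ∅)} | St=[thunk]]
t=12: [T=x | E={x↦thunk(x, {x↦thunk((λx. (x x)), {loop↦thunk(3, ∅)}), loop↦thunk(3, ∅)}), loop↦thunk(3, ∅)} | St=[thunk]]
→ 12 transitions taken and the configuration is still not final: no result within 12 steps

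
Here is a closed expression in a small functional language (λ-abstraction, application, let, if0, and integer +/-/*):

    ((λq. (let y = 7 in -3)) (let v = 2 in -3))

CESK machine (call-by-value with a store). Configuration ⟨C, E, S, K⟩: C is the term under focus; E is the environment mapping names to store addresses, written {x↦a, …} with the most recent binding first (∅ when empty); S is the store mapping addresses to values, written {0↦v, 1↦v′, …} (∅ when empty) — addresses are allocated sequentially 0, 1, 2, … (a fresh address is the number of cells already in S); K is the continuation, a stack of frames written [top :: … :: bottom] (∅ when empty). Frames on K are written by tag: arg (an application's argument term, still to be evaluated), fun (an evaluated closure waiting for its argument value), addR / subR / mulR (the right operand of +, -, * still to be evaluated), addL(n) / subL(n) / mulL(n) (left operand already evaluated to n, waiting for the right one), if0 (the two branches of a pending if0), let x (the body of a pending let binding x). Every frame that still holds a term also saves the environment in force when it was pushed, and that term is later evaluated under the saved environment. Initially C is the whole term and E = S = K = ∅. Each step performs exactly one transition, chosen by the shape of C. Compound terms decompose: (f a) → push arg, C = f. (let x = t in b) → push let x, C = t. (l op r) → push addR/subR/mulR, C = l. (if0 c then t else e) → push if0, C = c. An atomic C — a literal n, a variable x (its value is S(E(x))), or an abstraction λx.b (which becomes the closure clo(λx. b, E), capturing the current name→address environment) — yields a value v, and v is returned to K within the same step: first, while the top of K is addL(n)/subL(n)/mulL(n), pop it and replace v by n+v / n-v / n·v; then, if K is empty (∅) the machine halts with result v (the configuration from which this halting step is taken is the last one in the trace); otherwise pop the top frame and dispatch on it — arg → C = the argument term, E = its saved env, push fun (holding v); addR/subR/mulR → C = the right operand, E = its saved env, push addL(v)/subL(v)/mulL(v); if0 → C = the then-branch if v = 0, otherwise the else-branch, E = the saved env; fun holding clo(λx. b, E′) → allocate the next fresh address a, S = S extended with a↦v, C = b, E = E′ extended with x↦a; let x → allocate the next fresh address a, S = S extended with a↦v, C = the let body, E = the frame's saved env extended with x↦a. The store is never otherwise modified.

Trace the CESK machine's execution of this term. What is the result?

Answer: -3

Execution trace:
step 0: ⟨C=((λq. (let y = 7 in -3)) (let v = 2 in -3)); E=∅; S=∅; K=∅⟩
step 1: ⟨C=(λq. (let y = 7 in -3)); E=∅; S=∅; K=[arg]⟩
step 2: ⟨C=(let v = 2 in -3); E=∅; S=∅; K=[fun]⟩
step 3: ⟨C=2; E=∅; S=∅; K=[let v :: fun]⟩
step 4: ⟨C=-3; E={v↦0}; S={0↦2}; K=[fun]⟩
step 5: ⟨C=(let y = 7 in -3); E={q↦1}; S={0↦2, 1↦-3}; K=∅⟩
step 6: ⟨C=7; E={q↦1}; S={0↦2, 1↦-3}; K=[let y]⟩
step 7: ⟨C=-3; E={y↦2, q↦1}; S={0↦2, 1↦-3, 2↦7}; K=∅⟩
→ final value -3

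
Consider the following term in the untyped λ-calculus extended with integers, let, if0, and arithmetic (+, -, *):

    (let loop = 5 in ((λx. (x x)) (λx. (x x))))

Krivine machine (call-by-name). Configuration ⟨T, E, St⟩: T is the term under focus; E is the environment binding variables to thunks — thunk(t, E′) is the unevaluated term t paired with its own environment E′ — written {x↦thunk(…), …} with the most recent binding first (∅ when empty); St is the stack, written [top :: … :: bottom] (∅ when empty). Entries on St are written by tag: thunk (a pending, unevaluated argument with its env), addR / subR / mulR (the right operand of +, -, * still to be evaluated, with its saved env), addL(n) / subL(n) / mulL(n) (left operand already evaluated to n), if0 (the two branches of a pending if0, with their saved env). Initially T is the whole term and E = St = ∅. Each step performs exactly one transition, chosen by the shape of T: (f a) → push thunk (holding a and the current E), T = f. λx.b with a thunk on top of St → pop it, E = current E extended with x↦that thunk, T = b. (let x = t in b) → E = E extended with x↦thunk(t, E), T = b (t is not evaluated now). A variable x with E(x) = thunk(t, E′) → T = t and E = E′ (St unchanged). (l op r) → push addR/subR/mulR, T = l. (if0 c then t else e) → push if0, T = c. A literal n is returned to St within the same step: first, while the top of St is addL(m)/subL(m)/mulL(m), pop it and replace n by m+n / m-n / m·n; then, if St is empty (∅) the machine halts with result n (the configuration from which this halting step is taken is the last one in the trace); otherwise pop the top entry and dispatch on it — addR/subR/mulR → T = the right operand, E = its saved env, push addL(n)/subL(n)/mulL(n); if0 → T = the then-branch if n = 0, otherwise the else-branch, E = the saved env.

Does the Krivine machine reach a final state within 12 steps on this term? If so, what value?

[0] <T=(let loop = 5 in ((λx. (x x)) (λx. (x x)))), E=∅, St=∅>
[1] <T=((λx. (x x)) (λx. (x x))), E={loop↦thunk(5, ∅)}, St=∅>
[2] <T=(λx. (x x)), E={loop↦thunk(5, ∅)}, St=[thunk]>
[3] <T=(x x), E={x↦thunk((λx. (x x)), {loop↦thunk(5, ∅)}), loop↦thunk(5, ∅)}, St=∅>
[4] <T=x, E={x↦thunk((λx. (x x)), {loop↦thunk(5, ∅)}), loop↦thunk(5, ∅)}, St=[thunk]>
[5] <T=(λx. (x x)), E={loop↦thunk(5, ∅)}, St=[thunk]>
[6] <T=(x x), E={x↦thunk(x, {x↦thunk((λx. (x x)), {loop↦thunk(5, ∅)}), loop↦thunk(5, ∅)}), loop↦thunk(5, ∅)}, St=∅>
[7] <T=x, E={x↦thunk(x, {x↦thunk((λx. (x x)), {loop↦thunk(5, ∅)}), loop↦thunk(5, ∅)}), loop↦thunk(5, ∅)}, St=[thunk]>
[8] <T=x, E={x↦thunk((λx. (x x)), {loop↦thunk(5, ∅)}), loop↦thunk(5, ∅)}, St=[thunk]>
[9] <T=(λx. (x x)), E={loop↦thunk(5, ∅)}, St=[thunk]>
[10] <T=(x x), E={x↦thunk(x, {x↦thunk(x, {x↦thunk((λx. (x x)), {loop↦thunk(5, ∅)}), loop↦thunk(5, ∅)}), loop↦thunk(5, ∅)}), loop↦thunk(5, ∅)}, St=∅>
[11] <T=x, E={x↦thunk(x, {x↦thunk(x, {x↦thunk((λx. (x x)), {loop↦thunk(5, ∅)}), loop↦thunk(5, ∅)}), loop↦thunk(5, ∅)}), loop↦thunk(5, ∅)}, St=[thunk]>
[12] <T=x, E={x↦thunk(x, {x↦thunk((λx. (x x)), {loop↦thunk(5, ∅)}), loop↦thunk(5, ∅)}), loop↦thunk(5, ∅)}, St=[thunk]>
→ 12 transitions taken and the configuration is still not final: no result within 12 steps

Answer: DIVERGES (no final state within 12 steps)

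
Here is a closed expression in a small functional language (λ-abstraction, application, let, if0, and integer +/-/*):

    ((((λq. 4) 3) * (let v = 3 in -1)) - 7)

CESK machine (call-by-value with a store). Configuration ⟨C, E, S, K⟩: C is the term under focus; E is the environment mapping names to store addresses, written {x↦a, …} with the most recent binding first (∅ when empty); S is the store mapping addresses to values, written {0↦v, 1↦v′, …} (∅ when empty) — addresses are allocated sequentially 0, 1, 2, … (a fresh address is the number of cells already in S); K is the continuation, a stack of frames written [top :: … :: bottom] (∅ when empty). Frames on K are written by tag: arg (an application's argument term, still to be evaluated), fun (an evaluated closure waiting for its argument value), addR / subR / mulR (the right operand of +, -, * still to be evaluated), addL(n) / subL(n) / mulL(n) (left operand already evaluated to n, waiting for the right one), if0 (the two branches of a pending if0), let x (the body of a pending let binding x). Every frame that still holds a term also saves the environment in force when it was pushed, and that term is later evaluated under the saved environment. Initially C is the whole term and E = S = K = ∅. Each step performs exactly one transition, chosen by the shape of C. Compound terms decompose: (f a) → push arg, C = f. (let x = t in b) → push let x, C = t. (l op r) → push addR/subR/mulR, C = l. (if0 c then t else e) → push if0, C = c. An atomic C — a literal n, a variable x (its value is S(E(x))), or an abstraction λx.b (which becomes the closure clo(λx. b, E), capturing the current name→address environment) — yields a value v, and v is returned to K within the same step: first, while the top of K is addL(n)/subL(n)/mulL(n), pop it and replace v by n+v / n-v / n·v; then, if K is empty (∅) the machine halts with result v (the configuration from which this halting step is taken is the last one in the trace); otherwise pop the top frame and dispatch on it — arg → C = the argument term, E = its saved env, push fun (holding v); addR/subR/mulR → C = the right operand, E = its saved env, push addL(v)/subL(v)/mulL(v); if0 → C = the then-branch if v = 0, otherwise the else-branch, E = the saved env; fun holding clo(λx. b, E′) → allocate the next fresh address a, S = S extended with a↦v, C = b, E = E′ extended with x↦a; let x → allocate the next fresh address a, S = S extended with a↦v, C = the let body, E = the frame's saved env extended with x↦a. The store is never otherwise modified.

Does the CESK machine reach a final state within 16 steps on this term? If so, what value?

Answer: -11

Machine steps:
step 0: ⟨C=((((λq. 4) 3) * (let v = 3 in -1)) - 7); E=∅; S=∅; K=∅⟩
step 1: ⟨C=(((λq. 4) 3) * (let v = 3 in -1)); E=∅; S=∅; K=[subR]⟩
step 2: ⟨C=((λq. 4) 3); E=∅; S=∅; K=[mulR :: subR]⟩
step 3: ⟨C=(λq. 4); E=∅; S=∅; K=[arg :: mulR :: subR]⟩
step 4: ⟨C=3; E=∅; S=∅; K=[fun :: mulR :: subR]⟩
step 5: ⟨C=4; E={q↦0}; S={0↦3}; K=[mulR :: subR]⟩
step 6: ⟨C=(let v = 3 in -1); E=∅; S={0↦3}; K=[mulL(4) :: subR]⟩
step 7: ⟨C=3; E=∅; S={0↦3}; K=[let v :: mulL(4) :: subR]⟩
step 8: ⟨C=-1; E={v↦1}; S={0↦3, 1↦3}; K=[mulL(4) :: subR]⟩
step 9: ⟨C=7; E=∅; S={0↦3, 1↦3}; K=[subL(-4)]⟩
→ final value -11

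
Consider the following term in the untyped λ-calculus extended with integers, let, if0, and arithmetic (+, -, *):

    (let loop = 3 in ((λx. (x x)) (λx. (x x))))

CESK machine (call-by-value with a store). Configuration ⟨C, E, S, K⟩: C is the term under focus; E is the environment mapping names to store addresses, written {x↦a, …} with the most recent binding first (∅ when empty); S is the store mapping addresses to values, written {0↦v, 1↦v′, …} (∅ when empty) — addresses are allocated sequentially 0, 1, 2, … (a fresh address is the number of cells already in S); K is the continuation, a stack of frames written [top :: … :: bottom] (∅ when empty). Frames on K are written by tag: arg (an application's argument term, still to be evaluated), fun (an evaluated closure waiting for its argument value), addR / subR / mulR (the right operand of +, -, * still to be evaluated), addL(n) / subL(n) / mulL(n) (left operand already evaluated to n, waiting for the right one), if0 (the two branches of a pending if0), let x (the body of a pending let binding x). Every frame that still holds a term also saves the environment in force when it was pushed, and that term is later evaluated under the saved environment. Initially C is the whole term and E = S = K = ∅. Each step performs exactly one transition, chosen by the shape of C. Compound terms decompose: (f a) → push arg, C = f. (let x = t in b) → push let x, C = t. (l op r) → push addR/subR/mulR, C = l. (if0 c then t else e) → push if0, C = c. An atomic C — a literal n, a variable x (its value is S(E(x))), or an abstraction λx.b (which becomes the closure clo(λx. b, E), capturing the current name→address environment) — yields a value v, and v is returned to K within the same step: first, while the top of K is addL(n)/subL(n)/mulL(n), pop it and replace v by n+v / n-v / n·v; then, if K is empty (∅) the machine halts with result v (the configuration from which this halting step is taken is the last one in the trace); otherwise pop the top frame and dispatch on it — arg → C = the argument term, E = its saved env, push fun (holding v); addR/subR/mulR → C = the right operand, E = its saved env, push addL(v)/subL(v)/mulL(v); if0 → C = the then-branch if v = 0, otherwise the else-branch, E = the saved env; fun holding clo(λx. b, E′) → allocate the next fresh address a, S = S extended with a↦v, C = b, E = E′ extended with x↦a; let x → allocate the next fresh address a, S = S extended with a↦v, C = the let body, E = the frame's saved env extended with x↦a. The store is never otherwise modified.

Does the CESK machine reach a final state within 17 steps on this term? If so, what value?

t=0: [C=(let loop = 3 in ((λx. (x x)) (λx. (x x)))) | E=∅ | S=∅ | K=∅]
t=1: [C=3 | E=∅ | S=∅ | K=[let loop]]
t=2: [C=((λx. (x x)) (λx. (x x))) | E={loop↦0} | S={0↦3} | K=∅]
t=3: [C=(λx. (x x)) | E={loop↦0} | S={0↦3} | K=[arg]]
t=4: [C=(λx. (x x)) | E={loop↦0} | S={0↦3} | K=[fun]]
t=5: [C=(x x) | E={x↦1, loop↦0} | S={0↦3, 1↦clo(λx. (x x), {loop↦0})} | K=∅]
t=6: [C=x | E={x↦1, loop↦0} | S={0↦3, 1↦clo(λx. (x x), {loop↦0})} | K=[arg]]
t=7: [C=x | E={x↦1, loop↦0} | S={0↦3, 1↦clo(λx. (x x), {loop↦0})} | K=[fun]]
t=8: [C=(x x) | E={x↦2, loop↦0} | S={0↦3, 1↦clo(λx. (x x), {loop↦0}), 2↦clo(λx. (x x), {loop↦0})} | K=∅]
t=9: [C=x | E={x↦2, loop↦0} | S={0↦3, 1↦clo(λx. (x x), {loop↦0}), 2↦clo(λx. (x x), {loop↦0})} | K=[arg]]
t=10: [C=x | E={x↦2, loop↦0} | S={0↦3, 1↦clo(λx. (x x), {loop↦0}), 2↦clo(λx. (x x), {loop↦0})} | K=[fun]]
t=11: [C=(x x) | E={x↦3, loop↦0} | S={0↦3, 1↦clo(λx. (x x), {loop↦0}), 2↦clo(λx. (x x), {loop↦0}), 3↦clo(λx. (x x), {loop↦0})} | K=∅]
t=12: [C=x | E={x↦3, loop↦0} | S={0↦3, 1↦clo(λx. (x x), {loop↦0}), 2↦clo(λx. (x x), {loop↦0}), 3↦clo(λx. (x x), {loop↦0})} | K=[arg]]
t=13: [C=x | E={x↦3, loop↦0} | S={0↦3, 1↦clo(λx. (x x), {loop↦0}), 2↦clo(λx. (x x), {loop↦0}), 3↦clo(λx. (x x), {loop↦0})} | K=[fun]]
t=14: [C=(x x) | E={x↦4, loop↦0} | S={0↦3, 1↦clo(λx. (x x), {loop↦0}), 2↦clo(λx. (x x), {loop↦0}), 3↦clo(λx. (x x), {loop↦0}), 4↦clo(λx. (x x), {loop↦0})} | K=∅]
t=15: [C=x | E={x↦4, loop↦0} | S={0↦3, 1↦clo(λx. (x x), {loop↦0}), 2↦clo(λx. (x x), {loop↦0}), 3↦clo(λx. (x x), {loop↦0}), 4↦clo(λx. (x x), {loop↦0})} | K=[arg]]
t=16: [C=x | E={x↦4, loop↦0} | S={0↦3, 1↦clo(λx. (x x), {loop↦0}), 2↦clo(λx. (x x), {loop↦0}), 3↦clo(λx. (x x), {loop↦0}), 4↦clo(λx. (x x), {loop↦0})} | K=[fun]]
t=17: [C=(x x) | E={x↦5, loop↦0} | S={0↦3, 1↦clo(λx. (x x), {loop↦0}), 2↦clo(λx. (x x), {loop↦0}), 3↦clo(λx. (x x), {loop↦0}), 4↦clo(λx. (x x), {loop↦0}), 5↦clo(λx. (x x), {loop↦0})} | K=∅]
→ 17 transitions taken and the configuration is still not final: no result within 17 steps

Answer: DIVERGES (no final state within 17 steps)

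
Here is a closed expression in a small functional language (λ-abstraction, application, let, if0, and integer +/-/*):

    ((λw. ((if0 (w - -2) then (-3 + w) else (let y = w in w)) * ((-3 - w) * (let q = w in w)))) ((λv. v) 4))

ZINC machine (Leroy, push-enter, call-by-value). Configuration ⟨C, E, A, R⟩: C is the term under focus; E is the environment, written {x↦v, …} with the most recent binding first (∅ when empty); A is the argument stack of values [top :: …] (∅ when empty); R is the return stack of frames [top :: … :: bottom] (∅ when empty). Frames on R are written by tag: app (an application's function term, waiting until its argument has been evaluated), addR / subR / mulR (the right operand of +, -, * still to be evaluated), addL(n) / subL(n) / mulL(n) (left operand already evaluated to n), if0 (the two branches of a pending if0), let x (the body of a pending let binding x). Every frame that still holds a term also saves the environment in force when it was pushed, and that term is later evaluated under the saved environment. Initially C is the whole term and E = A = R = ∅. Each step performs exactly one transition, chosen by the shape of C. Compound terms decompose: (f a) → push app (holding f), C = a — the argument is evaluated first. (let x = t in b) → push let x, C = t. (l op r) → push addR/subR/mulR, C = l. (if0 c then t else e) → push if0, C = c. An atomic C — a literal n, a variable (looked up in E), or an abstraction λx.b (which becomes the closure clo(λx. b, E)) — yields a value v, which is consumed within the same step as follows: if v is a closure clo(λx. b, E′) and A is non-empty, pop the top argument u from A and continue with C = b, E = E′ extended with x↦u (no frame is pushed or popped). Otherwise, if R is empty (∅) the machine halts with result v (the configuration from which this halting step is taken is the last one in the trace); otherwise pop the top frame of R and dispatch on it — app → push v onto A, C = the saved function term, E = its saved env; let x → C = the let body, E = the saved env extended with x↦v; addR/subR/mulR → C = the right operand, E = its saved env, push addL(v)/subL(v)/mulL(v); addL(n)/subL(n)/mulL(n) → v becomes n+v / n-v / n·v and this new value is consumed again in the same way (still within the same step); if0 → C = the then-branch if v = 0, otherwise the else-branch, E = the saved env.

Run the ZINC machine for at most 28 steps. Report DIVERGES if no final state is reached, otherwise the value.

t=0: [C=((λw. ((if0 (w - -2) then (-3 + w) else (let y = w in w)) * ((-3 - w) * (let q = w in w)))) ((λv. v) 4)) | E=∅ | A=∅ | R=∅]
t=1: [C=((λv. v) 4) | E=∅ | A=∅ | R=[app]]
t=2: [C=4 | E=∅ | A=∅ | R=[app :: app]]
t=3: [C=(λv. v) | E=∅ | A=[4] | R=[app]]
t=4: [C=v | E={v↦4} | A=∅ | R=[app]]
t=5: [C=(λw. ((if0 (w - -2) then (-3 + w) else (let y = w in w)) * ((-3 - w) * (let q = w in w)))) | E=∅ | A=[4] | R=∅]
t=6: [C=((if0 (w - -2) then (-3 + w) else (let y = w in w)) * ((-3 - w) * (let q = w in w))) | E={w↦4} | A=∅ | R=∅]
t=7: [C=(if0 (w - -2) then (-3 + w) else (let y = w in w)) | E={w↦4} | A=∅ | R=[mulR]]
t=8: [C=(w - -2) | E={w↦4} | A=∅ | R=[if0 :: mulR]]
t=9: [C=w | E={w↦4} | A=∅ | R=[subR :: if0 :: mulR]]
t=10: [C=-2 | E={w↦4} | A=∅ | R=[subL(4) :: if0 :: mulR]]
t=11: [C=(let y = w in w) | E={w↦4} | A=∅ | R=[mulR]]
t=12: [C=w | E={w↦4} | A=∅ | R=[let y :: mulR]]
t=13: [C=w | E={y↦4, w↦4} | A=∅ | R=[mulR]]
t=14: [C=((-3 - w) * (let q = w in w)) | E={w↦4} | A=∅ | R=[mulL(4)]]
t=15: [C=(-3 - w) | E={w↦4} | A=∅ | R=[mulR :: mulL(4)]]
t=16: [C=-3 | E={w↦4} | A=∅ | R=[subR :: mulR :: mulL(4)]]
t=17: [C=w | E={w↦4} | A=∅ | R=[subL(-3) :: mulR :: mulL(4)]]
t=18: [C=(let q = w in w) | E={w↦4} | A=∅ | R=[mulL(-7) :: mulL(4)]]
t=19: [C=w | E={w↦4} | A=∅ | R=[let q :: mulL(-7) :: mulL(4)]]
t=20: [C=w | E={q↦4, w↦4} | A=∅ | R=[mulL(-7) :: mulL(4)]]
→ final value -112

Answer: -112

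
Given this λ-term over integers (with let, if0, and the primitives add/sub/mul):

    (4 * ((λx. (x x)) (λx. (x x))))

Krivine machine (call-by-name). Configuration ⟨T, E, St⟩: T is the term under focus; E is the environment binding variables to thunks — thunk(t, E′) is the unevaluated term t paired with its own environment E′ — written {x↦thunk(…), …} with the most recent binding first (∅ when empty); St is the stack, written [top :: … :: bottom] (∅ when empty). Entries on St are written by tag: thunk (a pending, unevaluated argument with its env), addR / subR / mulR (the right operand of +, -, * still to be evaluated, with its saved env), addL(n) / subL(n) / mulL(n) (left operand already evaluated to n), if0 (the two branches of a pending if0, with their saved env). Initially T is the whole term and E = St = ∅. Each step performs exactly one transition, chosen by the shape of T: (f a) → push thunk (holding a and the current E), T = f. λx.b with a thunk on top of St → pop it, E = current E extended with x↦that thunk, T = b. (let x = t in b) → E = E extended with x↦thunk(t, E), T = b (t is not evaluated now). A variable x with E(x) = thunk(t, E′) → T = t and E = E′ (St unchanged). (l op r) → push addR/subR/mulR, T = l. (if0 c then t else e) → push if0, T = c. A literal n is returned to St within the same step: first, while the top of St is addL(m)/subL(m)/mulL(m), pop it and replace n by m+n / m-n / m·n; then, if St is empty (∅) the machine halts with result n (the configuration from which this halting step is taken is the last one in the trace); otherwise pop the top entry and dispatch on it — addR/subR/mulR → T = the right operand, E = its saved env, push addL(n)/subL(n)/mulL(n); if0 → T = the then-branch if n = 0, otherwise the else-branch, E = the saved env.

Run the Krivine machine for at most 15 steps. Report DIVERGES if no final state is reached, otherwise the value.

Answer: DIVERGES (no final state within 15 steps)

Derivation:
step 0: ⟨T=(4 * ((λx. (x x)) (λx. (x x)))); E=∅; St=∅⟩
step 1: ⟨T=4; E=∅; St=[mulR]⟩
step 2: ⟨T=((λx. (x x)) (λx. (x x))); E=∅; St=[mulL(4)]⟩
step 3: ⟨T=(λx. (x x)); E=∅; St=[thunk :: mulL(4)]⟩
step 4: ⟨T=(x x); E={x↦thunk((λx. (x x)), ∅)}; St=[mulL(4)]⟩
step 5: ⟨T=x; E={x↦thunk((λx. (x x)), ∅)}; St=[thunk :: mulL(4)]⟩
step 6: ⟨T=(λx. (x x)); E=∅; St=[thunk :: mulL(4)]⟩
step 7: ⟨T=(x x); E={x↦thunk(x, {x↦thunk((λx. (x x)), ∅)})}; St=[mulL(4)]⟩
step 8: ⟨T=x; E={x↦thunk(x, {x↦thunk((λx. (x x)), ∅)})}; St=[thunk :: mulL(4)]⟩
step 9: ⟨T=x; E={x↦thunk((λx. (x x)), ∅)}; St=[thunk :: mulL(4)]⟩
step 10: ⟨T=(λx. (x x)); E=∅; St=[thunk :: mulL(4)]⟩
step 11: ⟨T=(x x); E={x↦thunk(x, {x↦thunk(x, {x↦thunk((λx. (x x)), ∅)})})}; St=[mulL(4)]⟩
step 12: ⟨T=x; E={x↦thunk(x, {x↦thunk(x, {x↦thunk((λx. (x x)), ∅)})})}; St=[thunk :: mulL(4)]⟩
step 13: ⟨T=x; E={x↦thunk(x, {x↦thunk((λx. (x x)), ∅)})}; St=[thunk :: mulL(4)]⟩
step 14: ⟨T=x; E={x↦thunk((λx. (x x)), ∅)}; St=[thunk :: mulL(4)]⟩
step 15: ⟨T=(λx. (x x)); E=∅; St=[thunk :: mulL(4)]⟩
→ 15 transitions taken and the configuration is still not final: no result within 15 steps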